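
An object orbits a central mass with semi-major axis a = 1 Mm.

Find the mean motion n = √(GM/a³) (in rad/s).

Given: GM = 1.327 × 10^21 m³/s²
a = 1 Mm = 1 × 10^6 m
GM = 1.327 × 10^21 m³/s²
a³ = 1 × 10^18 m³
GM/a³ = (1.327 × 10^21) / (1 × 10^18) = 1327 s⁻²
n = √(GM/a³) = 36.428 rad/s ≈ 36.43 rad/s

Final answer: n = 36.43 rad/s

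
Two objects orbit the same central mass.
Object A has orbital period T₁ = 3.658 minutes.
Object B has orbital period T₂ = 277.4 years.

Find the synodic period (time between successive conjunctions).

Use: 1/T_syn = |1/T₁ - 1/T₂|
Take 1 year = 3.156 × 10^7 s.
T₁ = 3.658 minutes = 219.48 s
T₂ = 277.4 years = 8.75474 × 10^9 s
1/T₁ = 0.00455622 s⁻¹
1/T₂ = 1.14224 × 10^-10 s⁻¹
|1/T₁ − 1/T₂| = 0.00455622 s⁻¹
T_syn = 1 / |1/T₁ − 1/T₂| = 219.48 s ≈ 3.658 minutes

Final answer: T_syn = 3.658 minutes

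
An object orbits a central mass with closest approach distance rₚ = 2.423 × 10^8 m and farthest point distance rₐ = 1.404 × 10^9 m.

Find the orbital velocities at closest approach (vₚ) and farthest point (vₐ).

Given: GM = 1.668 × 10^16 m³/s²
rₚ = 2.423 × 10^8 m
rₐ = 1.404 × 10^9 m
GM = 1.668 × 10^16 m³/s²
a = (rₚ + rₐ)/2 = 8.2315 × 10^8 m
Vis-viva: v² = GM (2/r − 1/a)
vₚ² = 1.668 × 10^16 × (8.25423 × 10^-9 − 1.21485 × 10^-9) = 1.17417 × 10^8 m²/s²
vₚ = 10835.9 m/s ≈ 10.84 km/s
vₐ² = 1.668 × 10^16 × (1.4245 × 10^-9 − 1.21485 × 10^-9) = 3.49706 × 10^6 m²/s²
vₐ = 1870.04 m/s ≈ 1.87 km/s

Final answer: vₚ = 10.84 km/s, vₐ = 1.87 km/s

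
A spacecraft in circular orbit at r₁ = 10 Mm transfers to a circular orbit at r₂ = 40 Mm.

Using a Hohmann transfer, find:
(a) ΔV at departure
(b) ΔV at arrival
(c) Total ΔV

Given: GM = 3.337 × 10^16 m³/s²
r₁ = 10 Mm = 1 × 10^7 m
r₂ = 40 Mm = 4 × 10^7 m
GM = 3.337 × 10^16 m³/s²
Transfer ellipse: a_t = (r₁ + r₂)/2 = 2.5 × 10^7 m
Circular speed at r₁: v₁ = √(GM/r₁) = 57766.8 m/s
Transfer speed at r₁ (periapsis): v₁ₜ = √(GM(2/r₁ − 1/a_t)) = 73069.8 m/s
(a) ΔV₁ = v₁ₜ − v₁ = 15303.1 m/s ≈ 15.3 km/s
Circular speed at r₂: v₂ = √(GM/r₂) = 28883.4 m/s
Transfer speed at r₂ (apoapsis): v₂ₜ = √(GM(2/r₂ − 1/a_t)) = 18267.5 m/s
(b) ΔV₂ = v₂ − v₂ₜ = 10615.9 m/s ≈ 10.62 km/s
(c) ΔV_total = ΔV₁ + ΔV₂ = 25919 m/s ≈ 25.92 km/s

Final answer:
(a) ΔV₁ = 15.3 km/s
(b) ΔV₂ = 10.62 km/s
(c) ΔV_total = 25.92 km/s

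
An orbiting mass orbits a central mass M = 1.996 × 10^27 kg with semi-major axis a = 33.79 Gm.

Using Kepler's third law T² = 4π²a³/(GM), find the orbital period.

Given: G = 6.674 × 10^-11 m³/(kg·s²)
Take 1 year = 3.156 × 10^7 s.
M = 1.996 × 10^27 kg
GM = G × M = 6.674 × 10^-11 × 1.996 × 10^27 = 1.33213 × 10^17 m³/s²
a = 33.79 Gm = 3.379 × 10^10 m
a³ = 3.85802 × 10^31 m³
T = 2π √(a³/GM) = 2π √((3.85802 × 10^31) / (1.33213 × 10^17)) = 2π × 1.7018 × 10^7 s
T = 1.06927 × 10^8 s ≈ 3.388 years

Final answer: 3.388 years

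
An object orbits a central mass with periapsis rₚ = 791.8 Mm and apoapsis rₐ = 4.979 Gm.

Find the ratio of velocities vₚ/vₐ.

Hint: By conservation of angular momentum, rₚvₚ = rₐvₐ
rₚ = 791.8 Mm = 7.918 × 10^8 m
rₐ = 4.979 Gm = 4.979 × 10^9 m
rₚvₚ = rₐvₐ  ⇒  vₚ/vₐ = rₐ/rₚ
vₚ/vₐ = (4.979 × 10^9) / (7.918 × 10^8) = 6.2882

Final answer: vₚ/vₐ = 6.288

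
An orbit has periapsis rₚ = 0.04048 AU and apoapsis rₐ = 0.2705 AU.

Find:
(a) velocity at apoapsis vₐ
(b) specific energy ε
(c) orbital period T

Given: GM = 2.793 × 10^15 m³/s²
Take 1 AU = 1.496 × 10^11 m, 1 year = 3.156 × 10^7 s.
rₚ = 0.04048 AU = 6.05581 × 10^9 m
rₐ = 0.2705 AU = 4.04668 × 10^10 m
GM = 2.793 × 10^15 m³/s²
a = (rₚ + rₐ)/2 = 2.32613 × 10^10 m
e = (rₐ − rₚ)/(rₐ + rₚ) = (3.4411 × 10^10) / (4.65226 × 10^10) = 0.739662
(a) vₐ² = GM (2/rₐ − 1/a) = 2.793 × 10^15 × (4.94232 × 10^-11 − 4.29899 × 10^-11) = 17968.4 m²/s²;  vₐ = 134.046 m/s ≈ 134 m/s
(b) 2a = 4.65226 × 10^10 m;  ε = −GM/(2a) = -60035.3 J/kg ≈ -60.04 kJ/kg
(c) a³ = 1.25864 × 10^31 m³;  T = 2π √(a³/GM) = 2π × 6.71298 × 10^7 s = 4.21789 × 10^8 s ≈ 13.36 years

Final answer:
(a) velocity at apoapsis vₐ = 134 m/s
(b) specific energy ε = -60.04 kJ/kg
(c) orbital period T = 13.36 years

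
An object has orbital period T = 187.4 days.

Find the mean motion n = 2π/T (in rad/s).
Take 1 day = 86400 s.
T = 187.4 days = 1.61914 × 10^7 s
n = 2π / (1.61914 × 10^7 s) = 3.88058 × 10^-7 rad/s ≈ 3.881 × 10^-7 rad/s

Final answer: n = 3.881 × 10^-7 rad/s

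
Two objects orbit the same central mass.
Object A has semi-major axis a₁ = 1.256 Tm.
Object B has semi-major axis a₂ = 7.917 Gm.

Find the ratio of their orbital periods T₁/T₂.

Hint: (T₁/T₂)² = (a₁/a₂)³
a₁ = 1.256 Tm = 1.256 × 10^12 m
a₂ = 7.917 Gm = 7.917 × 10^9 m
a₁/a₂ = 158.646
T₁/T₂ = (a₁/a₂)^(3/2) = (158.646)^1.5 = 1998.22

Final answer: T₁/T₂ = 1998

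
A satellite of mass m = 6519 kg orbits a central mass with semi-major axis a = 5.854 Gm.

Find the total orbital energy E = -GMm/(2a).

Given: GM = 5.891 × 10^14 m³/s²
a = 5.854 Gm = 5.854 × 10^9 m
GM = 5.891 × 10^14 m³/s²
2a = 1.1708 × 10^10 m
GMm = 5.891 × 10^14 × 6519 = 3.84034 × 10^18 m³·kg/s²
E = −GMm/(2a) = -3.2801 × 10^8 J ≈ -328 MJ

Final answer: -328 MJ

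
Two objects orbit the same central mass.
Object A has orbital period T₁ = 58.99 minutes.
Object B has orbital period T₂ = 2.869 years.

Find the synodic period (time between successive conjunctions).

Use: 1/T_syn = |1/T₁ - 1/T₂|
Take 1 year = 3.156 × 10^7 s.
T₁ = 58.99 minutes = 3539.4 s
T₂ = 2.869 years = 9.05456 × 10^7 s
1/T₁ = 0.000282534 s⁻¹
1/T₂ = 1.10442 × 10^-8 s⁻¹
|1/T₁ − 1/T₂| = 0.000282523 s⁻¹
T_syn = 1 / |1/T₁ − 1/T₂| = 3539.54 s ≈ 58.99 minutes

Final answer: T_syn = 58.99 minutes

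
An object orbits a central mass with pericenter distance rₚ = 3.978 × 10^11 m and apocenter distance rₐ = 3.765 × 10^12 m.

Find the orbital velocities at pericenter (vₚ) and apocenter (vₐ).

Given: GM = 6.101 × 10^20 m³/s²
rₚ = 3.978 × 10^11 m
rₐ = 3.765 × 10^12 m
GM = 6.101 × 10^20 m³/s²
a = (rₚ + rₐ)/2 = 2.0814 × 10^12 m
Vis-viva: v² = GM (2/r − 1/a)
vₚ² = 6.101 × 10^20 × (5.02765 × 10^-12 − 4.80446 × 10^-13) = 2.77425 × 10^9 m²/s²
vₚ = 52671.2 m/s ≈ 52.67 km/s
vₐ² = 6.101 × 10^20 × (5.31208 × 10^-13 − 4.80446 × 10^-13) = 3.09703 × 10^7 m²/s²
vₐ = 5565.1 m/s ≈ 5.565 km/s

Final answer: vₚ = 52.67 km/s, vₐ = 5.565 km/s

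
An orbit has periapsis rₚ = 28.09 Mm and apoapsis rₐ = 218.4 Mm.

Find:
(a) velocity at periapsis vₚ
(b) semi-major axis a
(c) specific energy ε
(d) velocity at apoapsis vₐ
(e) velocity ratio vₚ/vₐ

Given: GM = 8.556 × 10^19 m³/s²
rₚ = 28.09 Mm = 2.809 × 10^7 m
rₐ = 218.4 Mm = 2.184 × 10^8 m
GM = 8.556 × 10^19 m³/s²
a = (rₚ + rₐ)/2 = 1.23245 × 10^8 m
e = (rₐ − rₚ)/(rₐ + rₚ) = (1.9031 × 10^8) / (2.4649 × 10^8) = 0.77208
(a) vₚ² = GM (2/rₚ − 1/a) = 8.556 × 10^19 × (7.11997 × 10^-8 − 8.11392 × 10^-9) = 5.39762 × 10^12 m²/s²;  vₚ = 2.32328 × 10^6 m/s ≈ 2323 km/s
(b) a = 1.23245 × 10^8 m ≈ 123.2 Mm
(c) 2a = 2.4649 × 10^8 m;  ε = −GM/(2a) = -3.47113 × 10^11 J/kg ≈ -347.1 GJ/kg
(d) vₐ² = GM (2/rₐ − 1/a) = 8.556 × 10^19 × (9.15751 × 10^-9 − 8.11392 × 10^-9) = 8.92895 × 10^10 m²/s²;  vₐ = 298814 m/s ≈ 298.8 km/s
(e) vₚ/vₐ = rₐ/rₚ (angular momentum) = (2.184 × 10^8) / (2.809 × 10^7) = 7.77501 ≈ 7.775

Final answer:
(a) velocity at periapsis vₚ = 2323 km/s
(b) semi-major axis a = 123.2 Mm
(c) specific energy ε = -347.1 GJ/kg
(d) velocity at apoapsis vₐ = 298.8 km/s
(e) velocity ratio vₚ/vₐ = 7.775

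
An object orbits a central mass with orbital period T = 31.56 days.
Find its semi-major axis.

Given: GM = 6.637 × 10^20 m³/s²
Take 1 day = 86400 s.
T = 31.56 days = 2.72678 × 10^6 s
GM = 6.637 × 10^20 m³/s²
Kepler's third law: a³ = GM T² / (4π²)
T² = 7.43535 × 10^12 s²
a³ = (6.637 × 10^20) × (7.43535 × 10^12) / (4π²) = 1.25001 × 10^32 m³
a = (a³)^(1/3) = 5.00001 × 10^10 m ≈ 50 Gm

Final answer: 50 Gm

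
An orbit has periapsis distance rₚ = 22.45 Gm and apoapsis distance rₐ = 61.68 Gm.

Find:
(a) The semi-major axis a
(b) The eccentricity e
rₚ = 22.45 Gm = 2.245 × 10^10 m
rₐ = 61.68 Gm = 6.168 × 10^10 m
(a) a = (rₚ + rₐ)/2 = 4.2065 × 10^10 m ≈ 42.06 Gm
(b) e = (rₐ − rₚ)/(rₐ + rₚ) = (3.923 × 10^10) / (8.413 × 10^10) = 0.466302

Final answer:
(a) a = 42.06 Gm
(b) e = 0.4663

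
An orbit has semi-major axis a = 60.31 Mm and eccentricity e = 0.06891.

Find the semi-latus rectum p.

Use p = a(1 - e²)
a = 60.31 Mm = 6.031 × 10^7 m
e = 0.06891,  e² = 0.00474859,  1 − e² = 0.995251
p = a(1 − e²) = 6.031 × 10^7 m × 0.995251 = 6.00236 × 10^7 m ≈ 60.02 Mm

Final answer: p = 60.02 Mm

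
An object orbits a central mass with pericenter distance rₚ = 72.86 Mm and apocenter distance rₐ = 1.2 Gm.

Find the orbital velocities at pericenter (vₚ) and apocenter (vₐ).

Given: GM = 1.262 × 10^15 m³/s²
rₚ = 72.86 Mm = 7.286 × 10^7 m
rₐ = 1.2 Gm = 1.2 × 10^9 m
GM = 1.262 × 10^15 m³/s²
a = (rₚ + rₐ)/2 = 6.3643 × 10^8 m
Vis-viva: v² = GM (2/r − 1/a)
vₚ² = 1.262 × 10^15 × (2.74499 × 10^-8 − 1.57126 × 10^-9) = 3.26588 × 10^7 m²/s²
vₚ = 5714.79 m/s ≈ 5.715 km/s
vₐ² = 1.262 × 10^15 × (1.66667 × 10^-9 − 1.57126 × 10^-9) = 120397 m²/s²
vₐ = 346.983 m/s ≈ 347 m/s

Final answer: vₚ = 5.715 km/s, vₐ = 347 m/s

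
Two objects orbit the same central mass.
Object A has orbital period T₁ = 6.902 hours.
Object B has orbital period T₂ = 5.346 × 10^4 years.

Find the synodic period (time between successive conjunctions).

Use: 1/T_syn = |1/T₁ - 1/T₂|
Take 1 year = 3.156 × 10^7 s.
T₁ = 6.902 hours = 24847.2 s
T₂ = 5.346 × 10^4 years = 1.6872 × 10^12 s
1/T₁ = 4.0246 × 10^-5 s⁻¹
1/T₂ = 5.92699 × 10^-13 s⁻¹
|1/T₁ − 1/T₂| = 4.0246 × 10^-5 s⁻¹
T_syn = 1 / |1/T₁ − 1/T₂| = 24847.2 s ≈ 6.902 hours

Final answer: T_syn = 6.902 hours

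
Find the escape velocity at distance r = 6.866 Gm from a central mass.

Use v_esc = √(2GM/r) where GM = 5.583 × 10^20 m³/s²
r = 6.866 Gm = 6.866 × 10^9 m
GM = 5.583 × 10^20 m³/s²
2GM/r = 2 × (5.583 × 10^20) / (6.866 × 10^9) = 1.62627 × 10^11 m²/s²
v_esc = √(2GM/r) = 403271 m/s ≈ 403.3 km/s

Final answer: 403.3 km/s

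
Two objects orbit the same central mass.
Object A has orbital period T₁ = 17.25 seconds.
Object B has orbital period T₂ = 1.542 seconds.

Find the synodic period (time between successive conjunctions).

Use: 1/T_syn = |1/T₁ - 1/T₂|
T₁ = 17.25 seconds
T₂ = 1.542 seconds
1/T₁ = 0.057971 s⁻¹
1/T₂ = 0.648508 s⁻¹
|1/T₁ − 1/T₂| = 0.590537 s⁻¹
T_syn = 1 / |1/T₁ − 1/T₂| = 1.69337 s ≈ 1.693 seconds

Final answer: T_syn = 1.693 seconds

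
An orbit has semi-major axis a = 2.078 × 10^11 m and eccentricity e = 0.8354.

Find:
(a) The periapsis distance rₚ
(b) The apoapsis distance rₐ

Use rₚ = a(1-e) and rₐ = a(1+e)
a = 2.078 × 10^11 m
e = 0.8354:  1 − e = 0.1646,  1 + e = 1.8354
(a) rₚ = a(1 − e) = 2.078 × 10^11 m × 0.1646 = 3.42039 × 10^10 m ≈ 3.42 × 10^10 m
(b) rₐ = a(1 + e) = 2.078 × 10^11 m × 1.8354 = 3.81396 × 10^11 m ≈ 3.814 × 10^11 m

Final answer:
(a) rₚ = 3.42 × 10^10 m
(b) rₐ = 3.814 × 10^11 m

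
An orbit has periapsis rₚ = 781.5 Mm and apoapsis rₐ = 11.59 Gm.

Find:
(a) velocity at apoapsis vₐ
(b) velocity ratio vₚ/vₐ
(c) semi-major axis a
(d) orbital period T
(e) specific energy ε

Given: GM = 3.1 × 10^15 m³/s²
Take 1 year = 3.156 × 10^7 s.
rₚ = 781.5 Mm = 7.815 × 10^8 m
rₐ = 11.59 Gm = 1.159 × 10^10 m
GM = 3.1 × 10^15 m³/s²
a = (rₚ + rₐ)/2 = 6.18575 × 10^9 m
e = (rₐ − rₚ)/(rₐ + rₚ) = (1.08085 × 10^10) / (1.23715 × 10^10) = 0.873661
(a) vₐ² = GM (2/rₐ − 1/a) = 3.1 × 10^15 × (1.72563 × 10^-10 − 1.61662 × 10^-10) = 33792.1 m²/s²;  vₐ = 183.826 m/s ≈ 183.8 m/s
(b) vₚ/vₐ = rₐ/rₚ (angular momentum) = (1.159 × 10^10) / (7.815 × 10^8) = 14.8305 ≈ 14.83
(c) a = 6.18575 × 10^9 m ≈ 6.186 Gm
(d) a³ = 2.36688 × 10^29 m³;  T = 2π √(a³/GM) = 2π × 8.73791 × 10^6 s = 5.49019 × 10^7 s ≈ 1.74 years
(e) 2a = 1.23715 × 10^10 m;  ε = −GM/(2a) = -250576 J/kg ≈ -250.6 kJ/kg

Final answer:
(a) velocity at apoapsis vₐ = 183.8 m/s
(b) velocity ratio vₚ/vₐ = 14.83
(c) semi-major axis a = 6.186 Gm
(d) orbital period T = 1.74 years
(e) specific energy ε = -250.6 kJ/kg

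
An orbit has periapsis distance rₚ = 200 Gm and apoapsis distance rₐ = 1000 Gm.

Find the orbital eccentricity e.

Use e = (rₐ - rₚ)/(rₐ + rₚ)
rₚ = 200 Gm = 2 × 10^11 m
rₐ = 1000 Gm = 1 × 10^12 m
rₐ − rₚ = 8 × 10^11 m
rₐ + rₚ = 1.2 × 10^12 m
e = (rₐ − rₚ)/(rₐ + rₚ) = 0.666667

Final answer: e = 0.6667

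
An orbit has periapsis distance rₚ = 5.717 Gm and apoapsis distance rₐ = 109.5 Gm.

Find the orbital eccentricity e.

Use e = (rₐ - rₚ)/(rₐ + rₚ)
rₚ = 5.717 Gm = 5.717 × 10^9 m
rₐ = 109.5 Gm = 1.095 × 10^11 m
rₐ − rₚ = 1.03783 × 10^11 m
rₐ + rₚ = 1.15217 × 10^11 m
e = (rₐ − rₚ)/(rₐ + rₚ) = 0.900761

Final answer: e = 0.9008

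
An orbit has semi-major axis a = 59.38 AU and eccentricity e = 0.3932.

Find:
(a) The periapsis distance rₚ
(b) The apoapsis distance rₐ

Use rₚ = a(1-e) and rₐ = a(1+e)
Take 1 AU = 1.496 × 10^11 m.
a = 59.38 AU = 8.88325 × 10^12 m
e = 0.3932:  1 − e = 0.6068,  1 + e = 1.3932
(a) rₚ = a(1 − e) = 8.88325 × 10^12 m × 0.6068 = 5.39035 × 10^12 m ≈ 36.03 AU
(b) rₐ = a(1 + e) = 8.88325 × 10^12 m × 1.3932 = 1.23761 × 10^13 m ≈ 82.73 AU

Final answer:
(a) rₚ = 36.03 AU
(b) rₐ = 82.73 AU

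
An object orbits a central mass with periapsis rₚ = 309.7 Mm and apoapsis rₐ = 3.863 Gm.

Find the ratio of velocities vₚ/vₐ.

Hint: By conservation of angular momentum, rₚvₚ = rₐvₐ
rₚ = 309.7 Mm = 3.097 × 10^8 m
rₐ = 3.863 Gm = 3.863 × 10^9 m
rₚvₚ = rₐvₐ  ⇒  vₚ/vₐ = rₐ/rₚ
vₚ/vₐ = (3.863 × 10^9) / (3.097 × 10^8) = 12.4734

Final answer: vₚ/vₐ = 12.47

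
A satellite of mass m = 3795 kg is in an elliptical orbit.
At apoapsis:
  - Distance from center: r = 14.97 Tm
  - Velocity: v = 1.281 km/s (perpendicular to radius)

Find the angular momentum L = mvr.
r = 14.97 Tm = 1.497 × 10^13 m
v = 1.281 km/s = 1281 m/s
vr = 1281 × 1.497 × 10^13 = 1.91766 × 10^16 m²/s
L = m × vr = 3795 × 1.91766 × 10^16 = 7.27751 × 10^19 kg·m²/s ≈ 7.278 × 10^19 kg·m²/s

Final answer: L = 7.278 × 10^19 kg·m²/s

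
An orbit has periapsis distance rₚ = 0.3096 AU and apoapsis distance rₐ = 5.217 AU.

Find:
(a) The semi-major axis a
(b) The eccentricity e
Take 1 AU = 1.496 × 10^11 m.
rₚ = 0.3096 AU = 4.63162 × 10^10 m
rₐ = 5.217 AU = 7.80463 × 10^11 m
(a) a = (rₚ + rₐ)/2 = 4.1339 × 10^11 m ≈ 2.763 AU
(b) e = (rₐ − rₚ)/(rₐ + rₚ) = (7.34147 × 10^11) / (8.26779 × 10^11) = 0.88796

Final answer:
(a) a = 2.763 AU
(b) e = 0.888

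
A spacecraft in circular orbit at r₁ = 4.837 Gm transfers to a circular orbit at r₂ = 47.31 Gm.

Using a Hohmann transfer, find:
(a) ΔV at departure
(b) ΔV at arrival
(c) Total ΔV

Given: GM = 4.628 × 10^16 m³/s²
r₁ = 4.837 Gm = 4.837 × 10^9 m
r₂ = 47.31 Gm = 4.731 × 10^10 m
GM = 4.628 × 10^16 m³/s²
Transfer ellipse: a_t = (r₁ + r₂)/2 = 2.60735 × 10^10 m
Circular speed at r₁: v₁ = √(GM/r₁) = 3093.2 m/s
Transfer speed at r₁ (periapsis): v₁ₜ = √(GM(2/r₁ − 1/a_t)) = 4166.63 m/s
(a) ΔV₁ = v₁ₜ − v₁ = 1073.43 m/s ≈ 1.073 km/s
Circular speed at r₂: v₂ = √(GM/r₂) = 989.054 m/s
Transfer speed at r₂ (apoapsis): v₂ₜ = √(GM(2/r₂ − 1/a_t)) = 425.999 m/s
(b) ΔV₂ = v₂ − v₂ₜ = 563.055 m/s ≈ 563.1 m/s
(c) ΔV_total = ΔV₁ + ΔV₂ = 1636.49 m/s ≈ 1.636 km/s

Final answer:
(a) ΔV₁ = 1.073 km/s
(b) ΔV₂ = 563.1 m/s
(c) ΔV_total = 1.636 km/s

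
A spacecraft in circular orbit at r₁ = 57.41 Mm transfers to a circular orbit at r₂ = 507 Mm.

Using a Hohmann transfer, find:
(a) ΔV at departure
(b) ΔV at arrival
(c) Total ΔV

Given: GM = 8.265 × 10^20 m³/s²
r₁ = 57.41 Mm = 5.741 × 10^7 m
r₂ = 507 Mm = 5.07 × 10^8 m
GM = 8.265 × 10^20 m³/s²
Transfer ellipse: a_t = (r₁ + r₂)/2 = 2.82205 × 10^8 m
Circular speed at r₁: v₁ = √(GM/r₁) = 3.79426 × 10^6 m/s
Transfer speed at r₁ (periapsis): v₁ₜ = √(GM(2/r₁ − 1/a_t)) = 5.08568 × 10^6 m/s
(a) ΔV₁ = v₁ₜ − v₁ = 1.29142 × 10^6 m/s ≈ 1291 km/s
Circular speed at r₂: v₂ = √(GM/r₂) = 1.27678 × 10^6 m/s
Transfer speed at r₂ (apoapsis): v₂ₜ = √(GM(2/r₂ − 1/a_t)) = 575876 m/s
(b) ΔV₂ = v₂ − v₂ₜ = 700908 m/s ≈ 700.9 km/s
(c) ΔV_total = ΔV₁ + ΔV₂ = 1.99233 × 10^6 m/s ≈ 1992 km/s

Final answer:
(a) ΔV₁ = 1291 km/s
(b) ΔV₂ = 700.9 km/s
(c) ΔV_total = 1992 km/s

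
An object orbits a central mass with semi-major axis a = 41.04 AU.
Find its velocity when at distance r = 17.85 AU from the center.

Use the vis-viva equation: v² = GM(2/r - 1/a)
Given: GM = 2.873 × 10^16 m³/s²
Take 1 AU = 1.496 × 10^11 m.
a = 41.04 AU = 6.13958 × 10^12 m
r = 17.85 AU = 2.67036 × 10^12 m
GM = 2.873 × 10^16 m³/s²
2/r − 1/a = 7.48963 × 10^-13 − 1.62877 × 10^-13 = 5.86085 × 10^-13 m⁻¹
v² = GM (2/r − 1/a) = 16838.2 m²/s²
v = 129.762 m/s ≈ 129.8 m/s

Final answer: 129.8 m/s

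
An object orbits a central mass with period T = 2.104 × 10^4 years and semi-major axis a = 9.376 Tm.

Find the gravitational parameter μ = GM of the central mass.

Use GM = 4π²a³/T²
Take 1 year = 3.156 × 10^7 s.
T = 2.104 × 10^4 years = 6.64022 × 10^11 s
a = 9.376 Tm = 9.376 × 10^12 m
a³ = 8.24238 × 10^38 m³
T² = 4.40926 × 10^23 s²
GM = 4π² × (8.24238 × 10^38) / (4.40926 × 10^23) = 7.37984 × 10^16 m³/s²
GM ≈ 7.38 × 10^16 m³/s²

Final answer: GM = 7.38 × 10^16 m³/s²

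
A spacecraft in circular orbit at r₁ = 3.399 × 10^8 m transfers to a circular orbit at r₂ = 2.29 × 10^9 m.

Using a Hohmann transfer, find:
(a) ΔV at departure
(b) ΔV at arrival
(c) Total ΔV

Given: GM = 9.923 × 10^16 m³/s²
r₁ = 3.399 × 10^8 m
r₂ = 2.29 × 10^9 m
GM = 9.923 × 10^16 m³/s²
Transfer ellipse: a_t = (r₁ + r₂)/2 = 1.31495 × 10^9 m
Circular speed at r₁: v₁ = √(GM/r₁) = 17086.2 m/s
Transfer speed at r₁ (periapsis): v₁ₜ = √(GM(2/r₁ − 1/a_t)) = 22548.1 m/s
(a) ΔV₁ = v₁ₜ − v₁ = 5461.84 m/s ≈ 5.462 km/s
Circular speed at r₂: v₂ = √(GM/r₂) = 6582.7 m/s
Transfer speed at r₂ (apoapsis): v₂ₜ = √(GM(2/r₂ − 1/a_t)) = 3346.76 m/s
(b) ΔV₂ = v₂ − v₂ₜ = 3235.93 m/s ≈ 3.236 km/s
(c) ΔV_total = ΔV₁ + ΔV₂ = 8697.77 m/s ≈ 8.698 km/s

Final answer:
(a) ΔV₁ = 5.462 km/s
(b) ΔV₂ = 3.236 km/s
(c) ΔV_total = 8.698 km/s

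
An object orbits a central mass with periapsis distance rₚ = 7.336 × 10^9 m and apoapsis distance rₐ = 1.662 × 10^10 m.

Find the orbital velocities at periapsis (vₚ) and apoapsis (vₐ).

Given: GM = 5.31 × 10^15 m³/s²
rₚ = 7.336 × 10^9 m
rₐ = 1.662 × 10^10 m
GM = 5.31 × 10^15 m³/s²
a = (rₚ + rₐ)/2 = 1.1978 × 10^10 m
Vis-viva: v² = GM (2/r − 1/a)
vₚ² = 5.31 × 10^15 × (2.72628 × 10^-10 − 8.34864 × 10^-11) = 1.00434 × 10^6 m²/s²
vₚ = 1002.17 m/s ≈ 1.002 km/s
vₐ² = 5.31 × 10^15 × (1.20337 × 10^-10 − 8.34864 × 10^-11) = 195676 m²/s²
vₐ = 442.353 m/s ≈ 442.4 m/s

Final answer: vₚ = 1.002 km/s, vₐ = 442.4 m/s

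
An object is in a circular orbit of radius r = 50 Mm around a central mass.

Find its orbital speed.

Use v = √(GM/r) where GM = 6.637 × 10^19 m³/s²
r = 50 Mm = 5 × 10^7 m
GM = 6.637 × 10^19 m³/s²
GM/r = (6.637 × 10^19) / (5 × 10^7) = 1.3274 × 10^12 m²/s²
v = √(GM/r) = 1.15213 × 10^6 m/s ≈ 1152 km/s

Final answer: 1152 km/s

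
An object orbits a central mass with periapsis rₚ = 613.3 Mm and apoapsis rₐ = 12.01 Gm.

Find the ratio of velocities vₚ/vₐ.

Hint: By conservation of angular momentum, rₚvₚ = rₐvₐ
rₚ = 613.3 Mm = 6.133 × 10^8 m
rₐ = 12.01 Gm = 1.201 × 10^10 m
rₚvₚ = rₐvₐ  ⇒  vₚ/vₐ = rₐ/rₚ
vₚ/vₐ = (1.201 × 10^10) / (6.133 × 10^8) = 19.5826

Final answer: vₚ/vₐ = 19.58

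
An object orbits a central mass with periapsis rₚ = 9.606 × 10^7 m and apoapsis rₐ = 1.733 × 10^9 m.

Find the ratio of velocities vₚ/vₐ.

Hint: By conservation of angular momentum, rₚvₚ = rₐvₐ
rₚ = 9.606 × 10^7 m
rₐ = 1.733 × 10^9 m
rₚvₚ = rₐvₐ  ⇒  vₚ/vₐ = rₐ/rₚ
vₚ/vₐ = (1.733 × 10^9) / (9.606 × 10^7) = 18.0408

Final answer: vₚ/vₐ = 18.04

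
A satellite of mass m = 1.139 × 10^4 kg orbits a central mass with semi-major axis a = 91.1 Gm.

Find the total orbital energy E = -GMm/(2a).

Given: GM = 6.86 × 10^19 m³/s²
a = 91.1 Gm = 9.11 × 10^10 m
GM = 6.86 × 10^19 m³/s²
2a = 1.822 × 10^11 m
GMm = 6.86 × 10^19 × 11390 = 7.81354 × 10^23 m³·kg/s²
E = −GMm/(2a) = -4.28844 × 10^12 J ≈ -4.288 TJ

Final answer: -4.288 TJ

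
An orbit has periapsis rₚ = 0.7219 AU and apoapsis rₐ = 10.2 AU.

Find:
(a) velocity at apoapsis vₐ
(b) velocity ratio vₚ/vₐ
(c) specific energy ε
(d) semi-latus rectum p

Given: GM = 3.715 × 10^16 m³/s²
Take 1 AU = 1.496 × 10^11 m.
rₚ = 0.7219 AU = 1.07996 × 10^11 m
rₐ = 10.2 AU = 1.52592 × 10^12 m
GM = 3.715 × 10^16 m³/s²
a = (rₚ + rₐ)/2 = 8.16958 × 10^11 m
e = (rₐ − rₚ)/(rₐ + rₚ) = (1.41792 × 10^12) / (1.63392 × 10^12) = 0.867807
(a) vₐ² = GM (2/rₐ − 1/a) = 3.715 × 10^16 × (1.31068 × 10^-12 − 1.22405 × 10^-12) = 3218.37 m²/s²;  vₐ = 56.7307 m/s ≈ 56.73 m/s
(b) vₚ/vₐ = rₐ/rₚ (angular momentum) = (1.52592 × 10^12) / (1.07996 × 10^11) = 14.1294 ≈ 14.13
(c) 2a = 1.63392 × 10^12 m;  ε = −GM/(2a) = -22736.8 J/kg ≈ -22.74 kJ/kg
(d) 1 − e² = 0.246911;  p = a(1 − e²) = 8.16958 × 10^11 × 0.246911 = 2.01716 × 10^11 m ≈ 1.348 AU

Final answer:
(a) velocity at apoapsis vₐ = 56.73 m/s
(b) velocity ratio vₚ/vₐ = 14.13
(c) specific energy ε = -22.74 kJ/kg
(d) semi-latus rectum p = 1.348 AU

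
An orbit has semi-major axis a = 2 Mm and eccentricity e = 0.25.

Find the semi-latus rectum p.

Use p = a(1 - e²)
a = 2 Mm = 2 × 10^6 m
e = 0.25,  e² = 0.0625,  1 − e² = 0.9375
p = a(1 − e²) = 2 × 10^6 m × 0.9375 = 1.875 × 10^6 m ≈ 1.875 Mm

Final answer: p = 1.875 Mm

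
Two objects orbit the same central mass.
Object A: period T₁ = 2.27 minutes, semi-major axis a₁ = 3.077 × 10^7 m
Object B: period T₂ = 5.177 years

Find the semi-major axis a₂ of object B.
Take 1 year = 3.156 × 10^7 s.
T₁ = 2.27 minutes = 136.2 s
T₂ = 5.177 years = 1.63386 × 10^8 s
a₁ = 3.077 × 10^7 m
Kepler's third law: (T₂/T₁)² = (a₂/a₁)³  ⇒  a₂ = a₁ (T₂/T₁)^(2/3)
T₂/T₁ = 1.1996 × 10^6
(T₂/T₁)^(2/3) = 11290
a₂ = 3.077 × 10^7 m × 11290 = 3.47392 × 10^11 m ≈ 3.474 × 10^11 m

Final answer: a₂ = 3.474 × 10^11 m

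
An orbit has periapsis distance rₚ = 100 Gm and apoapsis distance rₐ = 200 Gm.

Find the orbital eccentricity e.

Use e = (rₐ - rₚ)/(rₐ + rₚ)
rₚ = 100 Gm = 1 × 10^11 m
rₐ = 200 Gm = 2 × 10^11 m
rₐ − rₚ = 1 × 10^11 m
rₐ + rₚ = 3 × 10^11 m
e = (rₐ − rₚ)/(rₐ + rₚ) = 0.333333

Final answer: e = 0.3333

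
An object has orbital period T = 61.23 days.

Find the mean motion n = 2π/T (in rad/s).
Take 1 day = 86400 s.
T = 61.23 days = 5.29027 × 10^6 s
n = 2π / (5.29027 × 10^6 s) = 1.18769 × 10^-6 rad/s ≈ 1.188 × 10^-6 rad/s

Final answer: n = 1.188 × 10^-6 rad/s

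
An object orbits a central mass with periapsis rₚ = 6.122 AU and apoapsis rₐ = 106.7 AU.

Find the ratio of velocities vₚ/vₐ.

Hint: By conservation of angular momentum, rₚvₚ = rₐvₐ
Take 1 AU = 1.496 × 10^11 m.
rₚ = 6.122 AU = 9.15851 × 10^11 m
rₐ = 106.7 AU = 1.59623 × 10^13 m
rₚvₚ = rₐvₐ  ⇒  vₚ/vₐ = rₐ/rₚ
vₚ/vₐ = (1.59623 × 10^13) / (9.15851 × 10^11) = 17.4289

Final answer: vₚ/vₐ = 17.43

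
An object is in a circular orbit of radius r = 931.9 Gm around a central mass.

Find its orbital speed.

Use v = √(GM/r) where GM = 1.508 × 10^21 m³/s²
r = 931.9 Gm = 9.319 × 10^11 m
GM = 1.508 × 10^21 m³/s²
GM/r = (1.508 × 10^21) / (9.319 × 10^11) = 1.6182 × 10^9 m²/s²
v = √(GM/r) = 40226.8 m/s ≈ 40.23 km/s

Final answer: 40.23 km/s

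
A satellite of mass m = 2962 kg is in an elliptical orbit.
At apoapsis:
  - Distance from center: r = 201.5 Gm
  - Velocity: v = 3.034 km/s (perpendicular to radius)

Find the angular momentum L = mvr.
r = 201.5 Gm = 2.015 × 10^11 m
v = 3.034 km/s = 3034 m/s
vr = 3034 × 2.015 × 10^11 = 6.11351 × 10^14 m²/s
L = m × vr = 2962 × 6.11351 × 10^14 = 1.81082 × 10^18 kg·m²/s ≈ 1.811 × 10^18 kg·m²/s

Final answer: L = 1.811 × 10^18 kg·m²/s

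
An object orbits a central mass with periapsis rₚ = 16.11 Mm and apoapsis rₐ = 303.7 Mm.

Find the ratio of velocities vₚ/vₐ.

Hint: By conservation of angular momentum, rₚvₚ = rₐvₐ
rₚ = 16.11 Mm = 1.611 × 10^7 m
rₐ = 303.7 Mm = 3.037 × 10^8 m
rₚvₚ = rₐvₐ  ⇒  vₚ/vₐ = rₐ/rₚ
vₚ/vₐ = (3.037 × 10^8) / (1.611 × 10^7) = 18.8516

Final answer: vₚ/vₐ = 18.85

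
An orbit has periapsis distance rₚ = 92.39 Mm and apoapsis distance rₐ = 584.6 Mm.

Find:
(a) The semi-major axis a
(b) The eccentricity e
rₚ = 92.39 Mm = 9.239 × 10^7 m
rₐ = 584.6 Mm = 5.846 × 10^8 m
(a) a = (rₚ + rₐ)/2 = 3.38495 × 10^8 m ≈ 338.5 Mm
(b) e = (rₐ − rₚ)/(rₐ + rₚ) = (4.9221 × 10^8) / (6.7699 × 10^8) = 0.727057

Final answer:
(a) a = 338.5 Mm
(b) e = 0.7271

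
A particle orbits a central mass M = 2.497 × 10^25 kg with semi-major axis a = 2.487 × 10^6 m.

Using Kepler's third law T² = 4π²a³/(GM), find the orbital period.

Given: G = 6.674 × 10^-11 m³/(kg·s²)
M = 2.497 × 10^25 kg
GM = G × M = 6.674 × 10^-11 × 2.497 × 10^25 = 1.6665 × 10^15 m³/s²
a = 2.487 × 10^6 m
a³ = 1.53825 × 10^19 m³
T = 2π √(a³/GM) = 2π √((1.53825 × 10^19) / (1.6665 × 10^15)) = 2π × 96.0752 s
T = 603.658 s ≈ 10.06 minutes

Final answer: 10.06 minutes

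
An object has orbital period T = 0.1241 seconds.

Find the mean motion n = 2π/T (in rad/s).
T = 0.1241 seconds
n = 2π / 0.1241 s = 50.63 rad/s ≈ 50.63 rad/s

Final answer: n = 50.63 rad/s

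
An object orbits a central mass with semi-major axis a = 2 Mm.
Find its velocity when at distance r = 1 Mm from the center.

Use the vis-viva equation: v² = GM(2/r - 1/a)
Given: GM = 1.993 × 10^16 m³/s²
a = 2 Mm = 2 × 10^6 m
r = 1 Mm = 1 × 10^6 m
GM = 1.993 × 10^16 m³/s²
2/r − 1/a = 2 × 10^-6 − 5 × 10^-7 = 1.5 × 10^-6 m⁻¹
v² = GM (2/r − 1/a) = 2.9895 × 10^10 m²/s²
v = 172902 m/s ≈ 172.9 km/s

Final answer: 172.9 km/s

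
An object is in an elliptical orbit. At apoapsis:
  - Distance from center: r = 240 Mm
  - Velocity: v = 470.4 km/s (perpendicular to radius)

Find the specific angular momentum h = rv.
r = 240 Mm = 2.4 × 10^8 m
v = 470.4 km/s = 470400 m/s
h = rv = 2.4 × 10^8 × 470400 = 1.12896 × 10^14 m²/s ≈ 1.129 × 10^14 m²/s

Final answer: h = 1.129 × 10^14 m²/s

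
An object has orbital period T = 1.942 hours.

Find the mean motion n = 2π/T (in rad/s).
T = 1.942 hours = 6991.2 s
n = 2π / 6991.2 s = 0.000898728 rad/s ≈ 0.0008987 rad/s

Final answer: n = 0.0008987 rad/s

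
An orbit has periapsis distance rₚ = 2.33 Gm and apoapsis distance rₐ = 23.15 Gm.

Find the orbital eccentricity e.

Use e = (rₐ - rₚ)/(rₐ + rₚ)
rₚ = 2.33 Gm = 2.33 × 10^9 m
rₐ = 23.15 Gm = 2.315 × 10^10 m
rₐ − rₚ = 2.082 × 10^10 m
rₐ + rₚ = 2.548 × 10^10 m
e = (rₐ − rₚ)/(rₐ + rₚ) = 0.817111

Final answer: e = 0.8171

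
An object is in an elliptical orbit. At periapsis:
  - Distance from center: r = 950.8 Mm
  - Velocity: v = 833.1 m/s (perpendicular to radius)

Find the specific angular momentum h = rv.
r = 950.8 Mm = 9.508 × 10^8 m
v = 833.1 m/s
h = rv = 9.508 × 10^8 × 833.1 = 7.92111 × 10^11 m²/s ≈ 7.921 × 10^11 m²/s

Final answer: h = 7.921 × 10^11 m²/s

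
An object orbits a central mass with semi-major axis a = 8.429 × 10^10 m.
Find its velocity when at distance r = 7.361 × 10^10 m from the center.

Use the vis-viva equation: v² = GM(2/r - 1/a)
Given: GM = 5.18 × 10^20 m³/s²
a = 8.429 × 10^10 m
r = 7.361 × 10^10 m
GM = 5.18 × 10^20 m³/s²
2/r − 1/a = 2.71702 × 10^-11 − 1.18638 × 10^-11 = 1.53064 × 10^-11 m⁻¹
v² = GM (2/r − 1/a) = 7.92872 × 10^9 m²/s²
v = 89043.4 m/s ≈ 89.04 km/s

Final answer: 89.04 km/s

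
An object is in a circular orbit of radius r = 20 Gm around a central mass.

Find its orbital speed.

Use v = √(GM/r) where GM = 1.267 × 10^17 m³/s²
r = 20 Gm = 2 × 10^10 m
GM = 1.267 × 10^17 m³/s²
GM/r = (1.267 × 10^17) / (2 × 10^10) = 6.335 × 10^6 m²/s²
v = √(GM/r) = 2516.94 m/s ≈ 2.517 km/s

Final answer: 2.517 km/s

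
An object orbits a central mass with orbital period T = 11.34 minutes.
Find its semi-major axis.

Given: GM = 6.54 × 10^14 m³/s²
T = 11.34 minutes = 680.4 s
GM = 6.54 × 10^14 m³/s²
Kepler's third law: a³ = GM T² / (4π²)
T² = 462944 s²
a³ = (6.54 × 10^14) × 462944 / (4π²) = 7.66914 × 10^18 m³
a = (a³)^(1/3) = 1.97204 × 10^6 m ≈ 1.972 × 10^6 m

Final answer: 1.972 × 10^6 m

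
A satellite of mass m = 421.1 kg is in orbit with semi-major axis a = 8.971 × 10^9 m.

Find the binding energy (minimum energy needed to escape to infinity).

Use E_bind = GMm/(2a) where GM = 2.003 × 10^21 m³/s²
a = 8.971 × 10^9 m
GM = 2.003 × 10^21 m³/s²
m = 421.1 kg
GMm = 2.003 × 10^21 × 421.1 = 8.43463 × 10^23 m³·kg/s²
2a = 1.7942 × 10^10 m
E_bind = GMm/(2a) = 4.70106 × 10^13 J ≈ 47.01 TJ

Final answer: 47.01 TJ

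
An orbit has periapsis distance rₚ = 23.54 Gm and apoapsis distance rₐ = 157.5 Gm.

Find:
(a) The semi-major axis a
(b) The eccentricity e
rₚ = 23.54 Gm = 2.354 × 10^10 m
rₐ = 157.5 Gm = 1.575 × 10^11 m
(a) a = (rₚ + rₐ)/2 = 9.052 × 10^10 m ≈ 90.52 Gm
(b) e = (rₐ − rₚ)/(rₐ + rₚ) = (1.3396 × 10^11) / (1.8104 × 10^11) = 0.739947

Final answer:
(a) a = 90.52 Gm
(b) e = 0.7399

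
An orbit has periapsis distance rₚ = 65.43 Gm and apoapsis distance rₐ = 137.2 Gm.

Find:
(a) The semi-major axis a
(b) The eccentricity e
rₚ = 65.43 Gm = 6.543 × 10^10 m
rₐ = 137.2 Gm = 1.372 × 10^11 m
(a) a = (rₚ + rₐ)/2 = 1.01315 × 10^11 m ≈ 101.3 Gm
(b) e = (rₐ − rₚ)/(rₐ + rₚ) = (7.177 × 10^10) / (2.0263 × 10^11) = 0.354192

Final answer:
(a) a = 101.3 Gm
(b) e = 0.3542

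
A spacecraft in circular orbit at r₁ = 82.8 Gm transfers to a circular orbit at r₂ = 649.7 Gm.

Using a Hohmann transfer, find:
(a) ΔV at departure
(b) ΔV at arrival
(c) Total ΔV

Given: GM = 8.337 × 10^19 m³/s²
r₁ = 82.8 Gm = 8.28 × 10^10 m
r₂ = 649.7 Gm = 6.497 × 10^11 m
GM = 8.337 × 10^19 m³/s²
Transfer ellipse: a_t = (r₁ + r₂)/2 = 3.6625 × 10^11 m
Circular speed at r₁: v₁ = √(GM/r₁) = 31731.4 m/s
Transfer speed at r₁ (periapsis): v₁ₜ = √(GM(2/r₁ − 1/a_t)) = 42262.7 m/s
(a) ΔV₁ = v₁ₜ − v₁ = 10531.3 m/s ≈ 10.53 km/s
Circular speed at r₂: v₂ = √(GM/r₂) = 11327.9 m/s
Transfer speed at r₂ (apoapsis): v₂ₜ = √(GM(2/r₂ − 1/a_t)) = 5386.11 m/s
(b) ΔV₂ = v₂ − v₂ₜ = 5941.77 m/s ≈ 5.942 km/s
(c) ΔV_total = ΔV₁ + ΔV₂ = 16473 m/s ≈ 16.47 km/s

Final answer:
(a) ΔV₁ = 10.53 km/s
(b) ΔV₂ = 5.942 km/s
(c) ΔV_total = 16.47 km/s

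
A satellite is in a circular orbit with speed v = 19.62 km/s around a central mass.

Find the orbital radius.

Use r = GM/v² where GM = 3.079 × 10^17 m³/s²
v = 19.62 km/s = 19620 m/s
GM = 3.079 × 10^17 m³/s²
v² = 3.84944 × 10^8 m²/s²
r = GM/v² = (3.079 × 10^17) / (3.84944 × 10^8) = 7.99856 × 10^8 m ≈ 799.9 Mm

Final answer: 799.9 Mm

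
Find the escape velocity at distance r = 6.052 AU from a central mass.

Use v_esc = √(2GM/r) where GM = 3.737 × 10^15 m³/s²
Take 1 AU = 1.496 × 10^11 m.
r = 6.052 AU = 9.05379 × 10^11 m
GM = 3.737 × 10^15 m³/s²
2GM/r = 2 × (3.737 × 10^15) / (9.05379 × 10^11) = 8255.1 m²/s²
v_esc = √(2GM/r) = 90.8576 m/s ≈ 90.86 m/s

Final answer: 90.86 m/s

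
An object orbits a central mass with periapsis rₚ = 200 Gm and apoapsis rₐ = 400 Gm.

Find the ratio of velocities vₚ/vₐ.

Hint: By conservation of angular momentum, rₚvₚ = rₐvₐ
rₚ = 200 Gm = 2 × 10^11 m
rₐ = 400 Gm = 4 × 10^11 m
rₚvₚ = rₐvₐ  ⇒  vₚ/vₐ = rₐ/rₚ
vₚ/vₐ = (4 × 10^11) / (2 × 10^11) = 2

Final answer: vₚ/vₐ = 2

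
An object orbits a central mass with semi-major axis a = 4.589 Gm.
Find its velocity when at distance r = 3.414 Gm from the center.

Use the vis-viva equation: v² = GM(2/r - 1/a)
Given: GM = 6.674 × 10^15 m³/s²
a = 4.589 Gm = 4.589 × 10^9 m
r = 3.414 Gm = 3.414 × 10^9 m
GM = 6.674 × 10^15 m³/s²
2/r − 1/a = 5.85823 × 10^-10 − 2.17912 × 10^-10 = 3.67911 × 10^-10 m⁻¹
v² = GM (2/r − 1/a) = 2.45544 × 10^6 m²/s²
v = 1566.98 m/s ≈ 1.567 km/s

Final answer: 1.567 km/s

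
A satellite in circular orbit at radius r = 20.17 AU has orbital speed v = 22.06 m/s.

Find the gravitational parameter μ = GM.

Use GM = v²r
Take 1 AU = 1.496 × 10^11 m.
r = 20.17 AU = 3.01743 × 10^12 m
v = 22.06 m/s
v² = 486.644 m²/s²
GM = v²r = 486.644 × 3.01743 × 10^12 = 1.46841 × 10^15 m³/s²
GM ≈ 1.468 × 10^15 m³/s²

Final answer: GM = 1.468 × 10^15 m³/s²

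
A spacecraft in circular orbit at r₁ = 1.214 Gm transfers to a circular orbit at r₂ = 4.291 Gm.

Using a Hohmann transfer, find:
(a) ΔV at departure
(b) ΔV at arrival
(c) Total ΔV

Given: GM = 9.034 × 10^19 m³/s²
r₁ = 1.214 Gm = 1.214 × 10^9 m
r₂ = 4.291 Gm = 4.291 × 10^9 m
GM = 9.034 × 10^19 m³/s²
Transfer ellipse: a_t = (r₁ + r₂)/2 = 2.7525 × 10^9 m
Circular speed at r₁: v₁ = √(GM/r₁) = 272791 m/s
Transfer speed at r₁ (periapsis): v₁ₜ = √(GM(2/r₁ − 1/a_t)) = 340601 m/s
(a) ΔV₁ = v₁ₜ − v₁ = 67809.9 m/s ≈ 67.81 km/s
Circular speed at r₂: v₂ = √(GM/r₂) = 145098 m/s
Transfer speed at r₂ (apoapsis): v₂ₜ = √(GM(2/r₂ − 1/a_t)) = 96362.1 m/s
(b) ΔV₂ = v₂ − v₂ₜ = 48735.6 m/s ≈ 48.74 km/s
(c) ΔV_total = ΔV₁ + ΔV₂ = 116546 m/s ≈ 116.5 km/s

Final answer:
(a) ΔV₁ = 67.81 km/s
(b) ΔV₂ = 48.74 km/s
(c) ΔV_total = 116.5 km/s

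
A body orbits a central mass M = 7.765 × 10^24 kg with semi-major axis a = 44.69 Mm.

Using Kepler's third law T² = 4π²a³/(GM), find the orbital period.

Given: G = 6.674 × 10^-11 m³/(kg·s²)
M = 7.765 × 10^24 kg
GM = G × M = 6.674 × 10^-11 × 7.765 × 10^24 = 5.18236 × 10^14 m³/s²
a = 44.69 Mm = 4.469 × 10^7 m
a³ = 8.92547 × 10^22 m³
T = 2π √(a³/GM) = 2π √((8.92547 × 10^22) / (5.18236 × 10^14)) = 2π × 13123.6 s
T = 82457.8 s ≈ 22.9 hours

Final answer: 22.9 hours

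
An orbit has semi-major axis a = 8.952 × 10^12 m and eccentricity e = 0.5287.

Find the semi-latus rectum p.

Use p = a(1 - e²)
a = 8.952 × 10^12 m
e = 0.5287,  e² = 0.279524,  1 − e² = 0.720476
p = a(1 − e²) = 8.952 × 10^12 m × 0.720476 = 6.4497 × 10^12 m ≈ 6.45 × 10^12 m

Final answer: p = 6.45 × 10^12 m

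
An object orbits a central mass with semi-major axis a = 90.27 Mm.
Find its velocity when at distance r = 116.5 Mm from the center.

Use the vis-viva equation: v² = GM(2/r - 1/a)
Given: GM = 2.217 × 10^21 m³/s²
a = 90.27 Mm = 9.027 × 10^7 m
r = 116.5 Mm = 1.165 × 10^8 m
GM = 2.217 × 10^21 m³/s²
2/r − 1/a = 1.71674 × 10^-8 − 1.10779 × 10^-8 = 6.0895 × 10^-9 m⁻¹
v² = GM (2/r − 1/a) = 1.35004 × 10^13 m²/s²
v = 3.67429 × 10^6 m/s ≈ 3674 km/s

Final answer: 3674 km/s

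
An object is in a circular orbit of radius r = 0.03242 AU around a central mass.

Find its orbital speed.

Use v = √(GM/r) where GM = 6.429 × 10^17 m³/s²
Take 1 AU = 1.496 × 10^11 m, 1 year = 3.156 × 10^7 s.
r = 0.03242 AU = 4.85003 × 10^9 m
GM = 6.429 × 10^17 m³/s²
GM/r = (6.429 × 10^17) / (4.85003 × 10^9) = 1.32556 × 10^8 m²/s²
v = √(GM/r) = 11513.3 m/s ≈ 2.429 AU/year

Final answer: 2.429 AU/year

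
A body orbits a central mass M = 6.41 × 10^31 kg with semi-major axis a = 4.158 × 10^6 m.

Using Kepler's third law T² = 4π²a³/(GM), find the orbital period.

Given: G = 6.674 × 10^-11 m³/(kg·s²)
M = 6.41 × 10^31 kg
GM = G × M = 6.674 × 10^-11 × 6.41 × 10^31 = 4.27803 × 10^21 m³/s²
a = 4.158 × 10^6 m
a³ = 7.18875 × 10^19 m³
T = 2π √(a³/GM) = 2π √((7.18875 × 10^19) / (4.27803 × 10^21)) = 2π × 0.12963 s
T = 0.814488 s ≈ 0.8145 seconds

Final answer: 0.8145 seconds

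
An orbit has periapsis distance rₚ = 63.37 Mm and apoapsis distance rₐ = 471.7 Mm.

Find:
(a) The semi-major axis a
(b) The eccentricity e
rₚ = 63.37 Mm = 6.337 × 10^7 m
rₐ = 471.7 Mm = 4.717 × 10^8 m
(a) a = (rₚ + rₐ)/2 = 2.67535 × 10^8 m ≈ 267.5 Mm
(b) e = (rₐ − rₚ)/(rₐ + rₚ) = (4.0833 × 10^8) / (5.3507 × 10^8) = 0.763134

Final answer:
(a) a = 267.5 Mm
(b) e = 0.7631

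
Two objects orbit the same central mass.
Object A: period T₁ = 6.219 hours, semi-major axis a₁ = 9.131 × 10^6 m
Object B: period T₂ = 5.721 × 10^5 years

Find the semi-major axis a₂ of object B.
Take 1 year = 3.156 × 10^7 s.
T₁ = 6.219 hours = 22388.4 s
T₂ = 5.721 × 10^5 years = 1.80555 × 10^13 s
a₁ = 9.131 × 10^6 m
Kepler's third law: (T₂/T₁)² = (a₂/a₁)³  ⇒  a₂ = a₁ (T₂/T₁)^(2/3)
T₂/T₁ = 8.06466 × 10^8
(T₂/T₁)^(2/3) = 866411
a₂ = 9.131 × 10^6 m × 866411 = 7.9112 × 10^12 m ≈ 7.911 × 10^12 m

Final answer: a₂ = 7.911 × 10^12 m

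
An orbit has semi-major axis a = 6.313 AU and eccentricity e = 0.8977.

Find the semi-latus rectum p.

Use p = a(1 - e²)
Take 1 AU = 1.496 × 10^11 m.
a = 6.313 AU = 9.44425 × 10^11 m
e = 0.8977,  e² = 0.805865,  1 − e² = 0.194135
p = a(1 − e²) = 9.44425 × 10^11 m × 0.194135 = 1.83346 × 10^11 m ≈ 1.226 AU

Final answer: p = 1.226 AU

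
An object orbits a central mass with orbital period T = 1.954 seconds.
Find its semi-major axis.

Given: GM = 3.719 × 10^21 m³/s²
T = 1.954 seconds
GM = 3.719 × 10^21 m³/s²
Kepler's third law: a³ = GM T² / (4π²)
T² = 3.81812 s²
a³ = (3.719 × 10^21) × 3.81812 / (4π²) = 3.59679 × 10^20 m³
a = (a³)^(1/3) = 7.11167 × 10^6 m ≈ 7.112 × 10^6 m

Final answer: 7.112 × 10^6 m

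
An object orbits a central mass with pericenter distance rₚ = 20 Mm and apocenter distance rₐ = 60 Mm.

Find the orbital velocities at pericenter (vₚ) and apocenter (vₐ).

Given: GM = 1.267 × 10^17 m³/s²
rₚ = 20 Mm = 2 × 10^7 m
rₐ = 60 Mm = 6 × 10^7 m
GM = 1.267 × 10^17 m³/s²
a = (rₚ + rₐ)/2 = 4 × 10^7 m
Vis-viva: v² = GM (2/r − 1/a)
vₚ² = 1.267 × 10^17 × (1 × 10^-7 − 2.5 × 10^-8) = 9.5025 × 10^9 m²/s²
vₚ = 97480.8 m/s ≈ 97.48 km/s
vₐ² = 1.267 × 10^17 × (3.33333 × 10^-8 − 2.5 × 10^-8) = 1.05583 × 10^9 m²/s²
vₐ = 32493.6 m/s ≈ 32.49 km/s

Final answer: vₚ = 97.48 km/s, vₐ = 32.49 km/s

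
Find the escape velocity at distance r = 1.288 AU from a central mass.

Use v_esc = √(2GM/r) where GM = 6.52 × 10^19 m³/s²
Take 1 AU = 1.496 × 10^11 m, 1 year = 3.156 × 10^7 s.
r = 1.288 AU = 1.92685 × 10^11 m
GM = 6.52 × 10^19 m³/s²
2GM/r = 2 × (6.52 × 10^19) / (1.92685 × 10^11) = 6.76753 × 10^8 m²/s²
v_esc = √(2GM/r) = 26014.5 m/s ≈ 5.488 AU/year

Final answer: 5.488 AU/year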